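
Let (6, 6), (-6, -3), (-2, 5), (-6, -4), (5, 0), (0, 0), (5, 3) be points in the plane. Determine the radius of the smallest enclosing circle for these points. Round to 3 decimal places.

7.810

The farthest pair is (6, 6)–(-6, -4) with squared distance 244. The circle on this segment as diameter has centre (0, 1) and r² = 244/4 = 61.
Check (-6, -3): distance² to centre = 52 ≤ 61, so it lies inside.
All remaining points lie in this disk, and no smaller disk contains both endpoints, so this is the minimum enclosing circle.
r = √61 ≈ 7.810.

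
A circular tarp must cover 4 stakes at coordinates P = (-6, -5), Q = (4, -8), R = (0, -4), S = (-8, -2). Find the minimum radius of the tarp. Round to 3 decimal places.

A smallest enclosing disk is always determined by at most three of the input points on its boundary.
The farthest pair is Q–S with squared distance 180. The circle on this segment as diameter has centre (-2, -5) and r² = 180/4 = 45.
Check P: distance² to centre = 16 ≤ 45, so it lies inside.
All remaining points lie in this disk, and no smaller disk contains both endpoints, so this is the minimum enclosing circle.
r = √45 ≈ 6.708.

6.708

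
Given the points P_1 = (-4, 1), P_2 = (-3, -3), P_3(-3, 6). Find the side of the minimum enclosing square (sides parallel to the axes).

The bounding box has width 1 and height 9.
An axis-aligned square enclosing the set must have side ≥ max(width, height).
So the minimum side is max(1, 9) = 9.

9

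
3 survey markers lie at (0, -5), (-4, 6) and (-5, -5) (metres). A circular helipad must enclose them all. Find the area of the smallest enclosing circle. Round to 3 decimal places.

Call the three points A, B, C in the order given.
Side lengths²: AB² = 137, AC² = 25, BC² = 122.
Since AB² = 137 < 122 + 25 = 147, the triangle is acute, so the smallest enclosing circle is the circumcircle.
Circumcentre = (-2.5, 7/22), r² = 8357/242.
Area = π·r² = π·8357/242 ≈ 108.489.

108.489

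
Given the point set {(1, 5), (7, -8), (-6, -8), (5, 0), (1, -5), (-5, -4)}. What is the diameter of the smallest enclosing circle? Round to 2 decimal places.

16.26

By Welzl's lemma the MEC is supported by two points (diametrically opposite) or three points (on a circumcircle).
The minimum enclosing circle is determined by three boundary points: (1, 5), (7, -8), (-6, -8).
Their circumcentre is (0.5, -81/26) with r² = 22345/338.
The farthest remaining point (-5, -4) is at distance² 10489/338 ≤ 22345/338.
Diameter = 2r = 2√(22345/338) ≈ 16.26.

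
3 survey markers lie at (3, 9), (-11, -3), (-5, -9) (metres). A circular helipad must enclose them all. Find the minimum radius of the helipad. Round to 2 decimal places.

9.88

Call the three points A, B, C in the order given.
Side lengths²: AB² = 340, AC² = 388, BC² = 72.
Since AC² = 388 < 340 + 72 = 412, the triangle is acute, so the smallest enclosing circle is the circumcircle.
Circumcentre = (-22/13, 4/13), r² = 16490/169.
r = √(16490/169) ≈ 9.88.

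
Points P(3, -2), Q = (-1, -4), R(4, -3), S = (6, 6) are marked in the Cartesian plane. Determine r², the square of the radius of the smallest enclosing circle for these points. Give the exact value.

37.25

The farthest pair is Q–S with squared distance 149. The circle on this segment as diameter has centre (2.5, 1) and r² = 149/4 = 37.25.
Check P: distance² to centre = 9.25 ≤ 37.25, so it lies inside.
All remaining points lie in this disk, and no smaller disk contains both endpoints, so this is the minimum enclosing circle.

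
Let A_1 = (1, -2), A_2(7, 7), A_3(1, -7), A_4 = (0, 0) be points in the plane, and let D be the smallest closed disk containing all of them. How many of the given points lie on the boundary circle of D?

The minimum enclosing circle of a finite set is fixed by two of the points (as a diameter) or three (as a circumcircle).
The farthest pair is A_2–A_3 with squared distance 232. The circle on this segment as diameter has centre (4, 0) and r² = 232/4 = 58.
Check A_1: distance² to centre = 13 ≤ 58, so it lies inside.
All remaining points lie in this disk, and no smaller disk contains both endpoints, so this is the minimum enclosing circle.
The points at distance exactly r from the centre are A_2, A_3 — 2 points.

2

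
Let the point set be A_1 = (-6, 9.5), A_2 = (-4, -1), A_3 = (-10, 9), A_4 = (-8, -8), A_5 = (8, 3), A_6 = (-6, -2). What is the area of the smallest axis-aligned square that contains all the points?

The bounding box has width 18 and height 17.5.
An axis-aligned square enclosing the set must have side ≥ max(width, height).
So the minimum side is max(18, 17.5) = 18.
Area = 18² = 324.

324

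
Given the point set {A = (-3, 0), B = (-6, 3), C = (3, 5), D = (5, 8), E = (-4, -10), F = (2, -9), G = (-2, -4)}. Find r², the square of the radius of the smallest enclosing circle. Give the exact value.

101.25

A smallest enclosing disk is always determined by at most three of the input points on its boundary.
The farthest pair is D–E with squared distance 405. The circle on this segment as diameter has centre (0.5, -1) and r² = 405/4 = 101.25.
Check A: distance² to centre = 13.25 ≤ 101.25, so it lies inside.
All remaining points lie in this disk, and no smaller disk contains both endpoints, so this is the minimum enclosing circle.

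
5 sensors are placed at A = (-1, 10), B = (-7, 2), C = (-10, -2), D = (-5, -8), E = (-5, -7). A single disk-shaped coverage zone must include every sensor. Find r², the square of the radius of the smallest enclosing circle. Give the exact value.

85

By Welzl's lemma the MEC is supported by two points (diametrically opposite) or three points (on a circumcircle).
The farthest pair is A–D with squared distance 340. The circle on this segment as diameter has centre (-3, 1) and r² = 340/4 = 85.
Check B: distance² to centre = 17 ≤ 85, so it lies inside.
All remaining points lie in this disk, and no smaller disk contains both endpoints, so this is the minimum enclosing circle.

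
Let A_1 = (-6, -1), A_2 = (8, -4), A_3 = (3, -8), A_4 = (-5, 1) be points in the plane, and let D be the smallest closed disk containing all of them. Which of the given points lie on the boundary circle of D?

A_1, A_2

The minimum enclosing circle of a finite set is fixed by two of the points (as a diameter) or three (as a circumcircle).
The farthest pair is A_1–A_2 with squared distance 205. The circle on this segment as diameter has centre (1, -2.5) and r² = 205/4 = 51.25.
Check A_3: distance² to centre = 34.25 ≤ 51.25, so it lies inside.
All remaining points lie in this disk, and no smaller disk contains both endpoints, so this is the minimum enclosing circle.
The points at distance exactly r from the centre are A_1, A_2 — 2 points.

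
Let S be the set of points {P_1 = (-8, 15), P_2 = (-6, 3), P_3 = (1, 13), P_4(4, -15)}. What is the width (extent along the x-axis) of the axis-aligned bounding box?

12

max x = 4, min x = -8, so width = 12.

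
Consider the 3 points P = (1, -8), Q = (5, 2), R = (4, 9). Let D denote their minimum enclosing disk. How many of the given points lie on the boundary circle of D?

Side lengths²: PQ² = 116, PR² = 298, QR² = 50.
Since PR² = 298 ≥ 116 + 50 = 166, the angle opposite PR is not acute, so the smallest enclosing circle has PR as diameter.
Centre = midpoint of PR = (2.5, 0.5), r² = 298/4 = 74.5.
The points at distance exactly r from the centre are P, R — 2 points.

2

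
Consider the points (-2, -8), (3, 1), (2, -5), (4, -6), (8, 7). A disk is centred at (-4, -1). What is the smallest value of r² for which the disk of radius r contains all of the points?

208

The required radius is the distance from (-4, -1) to the farthest point.
Squared distances: 53, 53, 52, 89, 208.
Maximum is 208, attained at (8, 7).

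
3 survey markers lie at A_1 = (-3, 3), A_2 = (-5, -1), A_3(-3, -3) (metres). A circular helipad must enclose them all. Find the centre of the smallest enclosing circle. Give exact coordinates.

(-3, 0)

Side lengths²: A_1A_2² = 20, A_1A_3² = 36, A_2A_3² = 8.
Since A_1A_3² = 36 ≥ 20 + 8 = 28, the angle opposite A_1A_3 is not acute, so the smallest enclosing circle has A_1A_3 as diameter.
Centre = midpoint of A_1A_3 = (-3, 0), r² = 36/4 = 9.
Centre = (-3, 0).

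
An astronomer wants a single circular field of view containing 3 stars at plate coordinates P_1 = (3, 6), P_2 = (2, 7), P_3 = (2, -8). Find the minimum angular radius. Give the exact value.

7.5

Side lengths²: P_1P_2² = 2, P_1P_3² = 197, P_2P_3² = 225.
Since P_2P_3² = 225 ≥ 197 + 2 = 199, the angle opposite P_2P_3 is not acute, so the smallest enclosing circle has P_2P_3 as diameter.
Centre = midpoint of P_2P_3 = (2, -0.5), r² = 225/4 = 56.25.
r = √(56.25) = 7.5.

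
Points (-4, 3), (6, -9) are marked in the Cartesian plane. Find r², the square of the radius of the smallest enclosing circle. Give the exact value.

61

The smallest circle enclosing two points has them as diameter endpoints.
Centre = midpoint = (1, -3); r² = |(-4, 3)−(6, -9)|²/4 = 244/4 = 61.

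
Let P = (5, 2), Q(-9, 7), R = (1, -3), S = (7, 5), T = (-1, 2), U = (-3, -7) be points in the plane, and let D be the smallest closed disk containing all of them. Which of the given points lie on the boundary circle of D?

Q, S, U

A smallest enclosing disk is always determined by at most three of the input points on its boundary.
The minimum enclosing circle is determined by three boundary points: Q, S, U.
Their circumcentre is (-80/53, 102/53) with r² = 229970/2809.
The farthest remaining point P is at distance² 119041/2809 ≤ 229970/2809.
The points at distance exactly r from the centre are Q, S, U — 3 points.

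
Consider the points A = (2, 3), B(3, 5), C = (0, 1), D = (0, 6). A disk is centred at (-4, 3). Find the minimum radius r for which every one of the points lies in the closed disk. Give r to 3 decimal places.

The required radius is the distance from (-4, 3) to the farthest point.
Squared distances: 36, 53, 20, 25.
Maximum is 53, attained at B.
r = √53 ≈ 7.280.

7.280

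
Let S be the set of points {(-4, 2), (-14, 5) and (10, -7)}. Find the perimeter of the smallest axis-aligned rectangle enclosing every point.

Width = max x − min x = 10 − (-14) = 24.
Height = max y − min y = 5 − (-7) = 12.
Perimeter = 2(24 + 12) = 72.

72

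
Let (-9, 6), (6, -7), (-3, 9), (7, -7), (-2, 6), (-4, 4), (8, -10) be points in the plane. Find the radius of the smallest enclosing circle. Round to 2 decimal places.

11.67

By Welzl's lemma the MEC is supported by two points (diametrically opposite) or three points (on a circumcircle).
The farthest pair is (-9, 6)–(8, -10) with squared distance 545. The circle on this segment as diameter has centre (-0.5, -2) and r² = 545/4 = 136.25.
Check (6, -7): distance² to centre = 67.25 ≤ 136.25, so it lies inside.
All remaining points lie in this disk, and no smaller disk contains both endpoints, so this is the minimum enclosing circle.
r = √(136.25) ≈ 11.67.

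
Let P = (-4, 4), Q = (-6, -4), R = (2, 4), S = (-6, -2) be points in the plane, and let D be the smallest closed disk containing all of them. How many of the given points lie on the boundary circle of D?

2

The farthest pair is Q–R with squared distance 128. The circle on this segment as diameter has centre (-2, 0) and r² = 128/4 = 32.
Check P: distance² to centre = 20 ≤ 32, so it lies inside.
All remaining points lie in this disk, and no smaller disk contains both endpoints, so this is the minimum enclosing circle.
The points at distance exactly r from the centre are Q, R — 2 points.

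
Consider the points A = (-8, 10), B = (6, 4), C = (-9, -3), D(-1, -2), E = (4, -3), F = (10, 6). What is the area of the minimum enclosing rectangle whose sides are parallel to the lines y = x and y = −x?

In coordinates u = x + y, v = x − y the rectangle is axis-aligned; the map (x,y)→(u,v) scales areas by 2.
u-values: 2, 10, -12, -3, 1, 16; range = 16 − (-12) = 28.
v-values: -18, 2, -6, 1, 7, 4; range = 7 − (-18) = 25.
Area = (28 × 25) / 2 = 350.

350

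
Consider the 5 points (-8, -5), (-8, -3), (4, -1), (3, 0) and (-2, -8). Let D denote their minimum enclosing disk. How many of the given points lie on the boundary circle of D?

2

A smallest enclosing disk is always determined by at most three of the input points on its boundary.
The farthest pair is (-8, -5)–(4, -1) with squared distance 160. The circle on this segment as diameter has centre (-2, -3) and r² = 160/4 = 40.
Check (-8, -3): distance² to centre = 36 ≤ 40, so it lies inside.
All remaining points lie in this disk, and no smaller disk contains both endpoints, so this is the minimum enclosing circle.
The points at distance exactly r from the centre are (-8, -5), (4, -1) — 2 points.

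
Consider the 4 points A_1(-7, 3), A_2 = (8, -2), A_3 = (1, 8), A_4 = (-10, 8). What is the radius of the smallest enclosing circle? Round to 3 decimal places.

The minimum enclosing circle of a finite set is fixed by two of the points (as a diameter) or three (as a circumcircle).
The farthest pair is A_2–A_4 with squared distance 424. The circle on this segment as diameter has centre (-1, 3) and r² = 424/4 = 106.
Check A_1: distance² to centre = 36 ≤ 106, so it lies inside.
All remaining points lie in this disk, and no smaller disk contains both endpoints, so this is the minimum enclosing circle.
r = √106 ≈ 10.296.

10.296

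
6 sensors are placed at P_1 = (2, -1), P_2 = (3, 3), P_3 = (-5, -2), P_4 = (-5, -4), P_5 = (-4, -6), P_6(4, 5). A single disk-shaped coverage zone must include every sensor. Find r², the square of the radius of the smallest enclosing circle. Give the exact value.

The minimum enclosing circle of a finite set is fixed by two of the points (as a diameter) or three (as a circumcircle).
The farthest pair is P_5–P_6 with squared distance 185. The circle on this segment as diameter has centre (0, -0.5) and r² = 185/4 = 46.25.
Check P_1: distance² to centre = 4.25 ≤ 46.25, so it lies inside.
All remaining points lie in this disk, and no smaller disk contains both endpoints, so this is the minimum enclosing circle.

46.25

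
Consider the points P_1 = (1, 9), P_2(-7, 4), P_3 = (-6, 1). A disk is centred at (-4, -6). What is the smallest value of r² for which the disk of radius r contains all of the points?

The required radius is the distance from (-4, -6) to the farthest point.
Squared distances: 250, 109, 53.
Maximum is 250, attained at P_1.

250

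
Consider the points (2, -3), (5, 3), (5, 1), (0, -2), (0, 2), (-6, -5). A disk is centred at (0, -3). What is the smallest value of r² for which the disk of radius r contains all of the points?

61

The required radius is the distance from (0, -3) to the farthest point.
Squared distances: 4, 61, 41, 1, 25, 40.
Maximum is 61, attained at (5, 3).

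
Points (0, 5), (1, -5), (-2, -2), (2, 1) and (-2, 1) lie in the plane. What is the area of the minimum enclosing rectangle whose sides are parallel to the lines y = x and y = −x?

49.5

In coordinates u = x + y, v = x − y the rectangle is axis-aligned; the map (x,y)→(u,v) scales areas by 2.
u-values: 5, -4, -4, 3, -1; range = 5 − (-4) = 9.
v-values: -5, 6, 0, 1, -3; range = 6 − (-5) = 11.
Area = (9 × 11) / 2 = 49.5.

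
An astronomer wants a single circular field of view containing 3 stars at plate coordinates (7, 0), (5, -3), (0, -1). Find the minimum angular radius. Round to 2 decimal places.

Call the three points A, B, C in the order given.
Side lengths²: AB² = 13, AC² = 50, BC² = 29.
Since AC² = 50 ≥ 29 + 13 = 42, the angle opposite AC is not acute, so the smallest enclosing circle has AC as diameter.
Centre = midpoint of AC = (3.5, -0.5), r² = 50/4 = 12.5.
r = √(12.5) ≈ 3.54.

3.54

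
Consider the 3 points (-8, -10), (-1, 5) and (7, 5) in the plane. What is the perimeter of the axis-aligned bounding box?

60

Width = max x − min x = 7 − (-8) = 15.
Height = max y − min y = 5 − (-10) = 15.
Perimeter = 2(15 + 15) = 60.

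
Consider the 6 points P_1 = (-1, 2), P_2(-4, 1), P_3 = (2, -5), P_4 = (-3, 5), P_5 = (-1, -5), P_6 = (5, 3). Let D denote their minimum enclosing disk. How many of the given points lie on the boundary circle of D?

A smallest enclosing disk is always determined by at most three of the input points on its boundary.
The minimum enclosing circle is determined by three boundary points: P_3, P_4, P_6.
Their circumcentre is (1/14, 2/7) with r² = 6205/196.
The farthest remaining point P_5 is at distance² 5701/196 ≤ 6205/196.
The points at distance exactly r from the centre are P_3, P_4, P_6 — 3 points.

3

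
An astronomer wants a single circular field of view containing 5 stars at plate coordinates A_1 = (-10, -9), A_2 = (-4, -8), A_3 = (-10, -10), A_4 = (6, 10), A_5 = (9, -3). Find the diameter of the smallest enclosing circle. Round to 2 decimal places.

25.61

By Welzl's lemma the MEC is supported by two points (diametrically opposite) or three points (on a circumcircle).
The farthest pair is A_3–A_4 with squared distance 656. The circle on this segment as diameter has centre (-2, 0) and r² = 656/4 = 164.
Check A_1: distance² to centre = 145 ≤ 164, so it lies inside.
All remaining points lie in this disk, and no smaller disk contains both endpoints, so this is the minimum enclosing circle.
Diameter = 2r = 2√164 ≈ 25.61.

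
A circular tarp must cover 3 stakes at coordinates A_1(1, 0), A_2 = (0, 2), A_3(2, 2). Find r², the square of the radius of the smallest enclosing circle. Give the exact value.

1.5625

Side lengths²: A_1A_2² = 5, A_1A_3² = 5, A_2A_3² = 4.
Since A_1A_3² = 5 < 5 + 4 = 9, the triangle is acute, so the smallest enclosing circle is the circumcircle.
Circumcentre = (1, 1.25), r² = 1.5625.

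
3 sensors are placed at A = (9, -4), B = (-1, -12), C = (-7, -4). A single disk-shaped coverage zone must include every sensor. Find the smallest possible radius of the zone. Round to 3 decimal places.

Side lengths²: AB² = 164, AC² = 256, BC² = 100.
Since AC² = 256 < 164 + 100 = 264, the triangle is acute, so the smallest enclosing circle is the circumcircle.
Circumcentre = (1, -4.25), r² = 64.0625.
r = √(64.0625) ≈ 8.004.

8.004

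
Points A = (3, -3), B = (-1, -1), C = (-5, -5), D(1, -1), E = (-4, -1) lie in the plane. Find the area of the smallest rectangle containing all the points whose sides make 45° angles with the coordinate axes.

In coordinates u = x + y, v = x − y the rectangle is axis-aligned; the map (x,y)→(u,v) scales areas by 2.
u-values: 0, -2, -10, 0, -5; range = 0 − (-10) = 10.
v-values: 6, 0, 0, 2, -3; range = 6 − (-3) = 9.
Area = (10 × 9) / 2 = 45.

45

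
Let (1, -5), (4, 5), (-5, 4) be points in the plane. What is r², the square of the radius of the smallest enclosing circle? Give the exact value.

58097/1682

Call the three points A, B, C in the order given.
Side lengths²: AB² = 109, AC² = 117, BC² = 82.
Since AC² = 117 < 109 + 82 = 191, the triangle is acute, so the smallest enclosing circle is the circumcircle.
Circumcentre = (-5/58, 45/58), r² = 58097/1682.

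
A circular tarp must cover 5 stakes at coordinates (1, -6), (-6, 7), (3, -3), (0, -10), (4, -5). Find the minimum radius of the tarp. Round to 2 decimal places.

The minimum enclosing circle of a finite set is fixed by two of the points (as a diameter) or three (as a circumcircle).
The farthest pair is (-6, 7)–(0, -10) with squared distance 325. The circle on this segment as diameter has centre (-3, -1.5) and r² = 325/4 = 81.25.
Check (1, -6): distance² to centre = 36.25 ≤ 81.25, so it lies inside.
All remaining points lie in this disk, and no smaller disk contains both endpoints, so this is the minimum enclosing circle.
r = √(81.25) ≈ 9.01.

9.01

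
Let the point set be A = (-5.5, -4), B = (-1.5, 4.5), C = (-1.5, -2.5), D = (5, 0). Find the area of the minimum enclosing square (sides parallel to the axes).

110.25

The bounding box has width 10.5 and height 8.5.
An axis-aligned square enclosing the set must have side ≥ max(width, height).
So the minimum side is max(10.5, 8.5) = 10.5.
Area = 10.5² = 110.25.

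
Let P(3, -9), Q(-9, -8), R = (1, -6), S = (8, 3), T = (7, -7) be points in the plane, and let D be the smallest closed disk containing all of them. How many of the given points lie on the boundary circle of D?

2

The minimum enclosing circle of a finite set is fixed by two of the points (as a diameter) or three (as a circumcircle).
The farthest pair is Q–S with squared distance 410. The circle on this segment as diameter has centre (-0.5, -2.5) and r² = 410/4 = 102.5.
Check P: distance² to centre = 54.5 ≤ 102.5, so it lies inside.
All remaining points lie in this disk, and no smaller disk contains both endpoints, so this is the minimum enclosing circle.
The points at distance exactly r from the centre are Q, S — 2 points.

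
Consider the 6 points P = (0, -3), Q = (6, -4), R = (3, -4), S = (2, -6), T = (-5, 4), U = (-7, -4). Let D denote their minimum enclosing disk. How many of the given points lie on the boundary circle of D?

3

A smallest enclosing disk is always determined by at most three of the input points on its boundary.
The minimum enclosing circle is determined by three boundary points: Q, T, U.
Their circumcentre is (-0.5, -1.375) with r² = 49.140625.
The farthest remaining point S is at distance² 27.640625 ≤ 49.140625.
The points at distance exactly r from the centre are Q, T, U — 3 points.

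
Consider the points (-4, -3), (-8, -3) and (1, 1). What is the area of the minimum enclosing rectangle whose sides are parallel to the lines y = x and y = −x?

In coordinates u = x + y, v = x − y the rectangle is axis-aligned; the map (x,y)→(u,v) scales areas by 2.
u-values: -7, -11, 2; range = 2 − (-11) = 13.
v-values: -1, -5, 0; range = 0 − (-5) = 5.
Area = (13 × 5) / 2 = 32.5.

32.5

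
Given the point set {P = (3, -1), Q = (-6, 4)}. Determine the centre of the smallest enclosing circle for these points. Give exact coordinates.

The smallest circle enclosing two points has them as diameter endpoints.
Centre = midpoint = (-1.5, 1.5); r² = |PQ|²/4 = 106/4 = 26.5.
Centre = (-1.5, 1.5).

(-1.5, 1.5)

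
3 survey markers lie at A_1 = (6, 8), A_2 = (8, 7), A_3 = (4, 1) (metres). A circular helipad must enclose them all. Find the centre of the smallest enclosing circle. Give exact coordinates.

(5.4375, 4.375)

Side lengths²: A_1A_2² = 5, A_1A_3² = 53, A_2A_3² = 52.
Since A_1A_3² = 53 < 52 + 5 = 57, the triangle is acute, so the smallest enclosing circle is the circumcircle.
Circumcentre = (5.4375, 4.375), r² = 13.45703125.
Centre = (5.4375, 4.375).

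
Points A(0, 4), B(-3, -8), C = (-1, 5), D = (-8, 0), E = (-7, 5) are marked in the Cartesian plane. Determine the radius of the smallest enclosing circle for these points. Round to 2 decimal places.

The minimum enclosing circle of a finite set is fixed by two of the points (as a diameter) or three (as a circumcircle).
The minimum enclosing circle is determined by three boundary points: B, C, E.
Their circumcentre is (-4, -31/26) with r² = 32005/676.
The farthest remaining point A is at distance² 29041/676 ≤ 32005/676.
r = √(32005/676) ≈ 6.88.

6.88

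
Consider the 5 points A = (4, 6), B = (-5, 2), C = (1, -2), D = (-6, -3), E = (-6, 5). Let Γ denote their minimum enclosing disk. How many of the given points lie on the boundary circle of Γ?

The minimum enclosing circle of a finite set is fixed by two of the points (as a diameter) or three (as a circumcircle).
The farthest pair is A–D with squared distance 181. The circle on this segment as diameter has centre (-1, 1.5) and r² = 181/4 = 45.25.
Check B: distance² to centre = 16.25 ≤ 45.25, so it lies inside.
All remaining points lie in this disk, and no smaller disk contains both endpoints, so this is the minimum enclosing circle.
The points at distance exactly r from the centre are A, D — 2 points.

2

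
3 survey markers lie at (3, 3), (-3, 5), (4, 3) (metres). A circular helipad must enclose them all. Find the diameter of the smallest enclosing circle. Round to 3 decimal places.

7.280

Call the three points A, B, C in the order given.
Side lengths²: AB² = 40, AC² = 1, BC² = 53.
Since BC² = 53 ≥ 40 + 1 = 41, the angle opposite BC is not acute, so the smallest enclosing circle has BC as diameter.
Centre = midpoint of BC = (0.5, 4), r² = 53/4 = 13.25.
Diameter = 2r = 2√(13.25) ≈ 7.280.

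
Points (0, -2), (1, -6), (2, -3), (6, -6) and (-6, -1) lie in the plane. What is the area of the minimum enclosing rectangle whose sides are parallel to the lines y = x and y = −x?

59.5

In coordinates u = x + y, v = x − y the rectangle is axis-aligned; the map (x,y)→(u,v) scales areas by 2.
u-values: -2, -5, -1, 0, -7; range = 0 − (-7) = 7.
v-values: 2, 7, 5, 12, -5; range = 12 − (-5) = 17.
Area = (7 × 17) / 2 = 59.5.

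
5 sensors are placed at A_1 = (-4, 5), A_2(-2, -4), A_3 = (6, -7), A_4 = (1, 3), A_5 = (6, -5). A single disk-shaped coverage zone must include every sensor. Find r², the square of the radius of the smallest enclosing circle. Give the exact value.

The farthest pair is A_1–A_3 with squared distance 244. The circle on this segment as diameter has centre (1, -1) and r² = 244/4 = 61.
Check A_2: distance² to centre = 18 ≤ 61, so it lies inside.
All remaining points lie in this disk, and no smaller disk contains both endpoints, so this is the minimum enclosing circle.

61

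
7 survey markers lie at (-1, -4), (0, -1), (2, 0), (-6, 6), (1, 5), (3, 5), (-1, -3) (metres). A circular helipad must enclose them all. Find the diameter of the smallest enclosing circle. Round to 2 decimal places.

The minimum enclosing circle of a finite set is fixed by two of the points (as a diameter) or three (as a circumcircle).
The minimum enclosing circle is determined by three boundary points: (-1, -4), (-6, 6), (3, 5).
Their circumcentre is (-65/34, 61/34) with r² = 19885/578.
The farthest remaining point (-1, -3) is at distance² 13765/578 ≤ 19885/578.
Diameter = 2r = 2√(19885/578) ≈ 11.73.

11.73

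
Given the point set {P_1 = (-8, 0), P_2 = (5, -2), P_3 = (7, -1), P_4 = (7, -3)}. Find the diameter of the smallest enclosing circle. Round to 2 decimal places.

15.30

By Welzl's lemma the MEC is supported by two points (diametrically opposite) or three points (on a circumcircle).
The farthest pair is P_1–P_4 with squared distance 234. The circle on this segment as diameter has centre (-0.5, -1.5) and r² = 234/4 = 58.5.
Check P_2: distance² to centre = 30.5 ≤ 58.5, so it lies inside.
All remaining points lie in this disk, and no smaller disk contains both endpoints, so this is the minimum enclosing circle.
Diameter = 2r = 2√(58.5) ≈ 15.30.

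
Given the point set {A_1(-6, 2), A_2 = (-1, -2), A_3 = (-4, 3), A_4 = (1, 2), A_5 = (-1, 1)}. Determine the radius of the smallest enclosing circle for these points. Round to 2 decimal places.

The minimum enclosing circle is determined by three boundary points: A_1, A_2, A_4.
Their circumcentre is (-2.5, 1.25) with r² = 12.8125.
The farthest remaining point A_3 is at distance² 5.3125 ≤ 12.8125.
r = √(12.8125) ≈ 3.58.

3.58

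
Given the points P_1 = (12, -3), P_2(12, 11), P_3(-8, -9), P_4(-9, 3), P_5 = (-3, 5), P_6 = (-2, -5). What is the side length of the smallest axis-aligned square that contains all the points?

The bounding box has width 21 and height 20.
An axis-aligned square enclosing the set must have side ≥ max(width, height).
So the minimum side is max(21, 20) = 21.

21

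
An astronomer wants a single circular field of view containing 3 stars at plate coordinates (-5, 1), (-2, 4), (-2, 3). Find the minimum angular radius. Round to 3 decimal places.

Call the three points A, B, C in the order given.
Side lengths²: AB² = 18, AC² = 13, BC² = 1.
Since AB² = 18 ≥ 13 + 1 = 14, the angle opposite AB is not acute, so the smallest enclosing circle has AB as diameter.
Centre = midpoint of AB = (-3.5, 2.5), r² = 18/4 = 4.5.
r = √(4.5) ≈ 2.121.

2.121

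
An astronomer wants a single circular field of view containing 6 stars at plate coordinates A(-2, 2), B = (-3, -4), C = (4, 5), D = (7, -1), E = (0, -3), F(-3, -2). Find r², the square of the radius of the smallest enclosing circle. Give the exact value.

35425/1058

The minimum enclosing circle is determined by three boundary points: B, C, D.
Their circumcentre is (59/46, -5/46) with r² = 35425/1058.
The farthest remaining point F is at distance² 23189/1058 ≤ 35425/1058.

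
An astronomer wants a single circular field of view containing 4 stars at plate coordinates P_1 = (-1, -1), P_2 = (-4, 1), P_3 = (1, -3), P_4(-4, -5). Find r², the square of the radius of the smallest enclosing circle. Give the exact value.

The minimum enclosing circle of a finite set is fixed by two of the points (as a diameter) or three (as a circumcircle).
The minimum enclosing circle is determined by three boundary points: P_2, P_3, P_4.
Their circumcentre is (-2.3, -2) with r² = 11.89.
The farthest remaining point P_1 is at distance² 2.69 ≤ 11.89.

11.89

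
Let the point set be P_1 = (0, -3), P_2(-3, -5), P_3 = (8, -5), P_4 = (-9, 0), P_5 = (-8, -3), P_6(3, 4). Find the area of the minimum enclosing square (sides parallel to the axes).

The bounding box has width 17 and height 9.
An axis-aligned square enclosing the set must have side ≥ max(width, height).
So the minimum side is max(17, 9) = 17.
Area = 17² = 289.

289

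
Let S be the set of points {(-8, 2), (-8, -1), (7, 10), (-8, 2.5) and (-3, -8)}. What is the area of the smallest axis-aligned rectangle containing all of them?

x ranges over [-8, 7], width 15.
y ranges over [-8, 10], height 18.
Area = 15 × 18 = 270.

270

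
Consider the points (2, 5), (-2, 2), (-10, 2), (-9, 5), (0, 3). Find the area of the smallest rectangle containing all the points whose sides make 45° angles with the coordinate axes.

82.5

In coordinates u = x + y, v = x − y the rectangle is axis-aligned; the map (x,y)→(u,v) scales areas by 2.
u-values: 7, 0, -8, -4, 3; range = 7 − (-8) = 15.
v-values: -3, -4, -12, -14, -3; range = -3 − (-14) = 11.
Area = (15 × 11) / 2 = 82.5.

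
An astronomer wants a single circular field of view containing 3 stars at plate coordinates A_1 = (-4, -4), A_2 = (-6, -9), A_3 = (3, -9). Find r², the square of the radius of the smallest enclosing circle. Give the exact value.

21.46

Side lengths²: A_1A_2² = 29, A_1A_3² = 74, A_2A_3² = 81.
Since A_2A_3² = 81 < 74 + 29 = 103, the triangle is acute, so the smallest enclosing circle is the circumcircle.
Circumcentre = (-1.5, -7.9), r² = 21.46.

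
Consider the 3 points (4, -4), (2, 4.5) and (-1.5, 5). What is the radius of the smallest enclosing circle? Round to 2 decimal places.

5.27

Call the three points A, B, C in the order given.
Side lengths²: AB² = 76.25, AC² = 111.25, BC² = 12.5.
Since AC² = 111.25 ≥ 76.25 + 12.5 = 88.75, the angle opposite AC is not acute, so the smallest enclosing circle has AC as diameter.
Centre = midpoint of AC = (1.25, 0.5), r² = 111.25/4 = 27.8125.
r = √(27.8125) ≈ 5.27.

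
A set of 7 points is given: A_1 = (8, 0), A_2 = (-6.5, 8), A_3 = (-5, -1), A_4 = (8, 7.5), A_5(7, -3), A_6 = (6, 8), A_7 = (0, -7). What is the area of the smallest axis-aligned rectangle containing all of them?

217.5

x ranges over [-6.5, 8], width 14.5.
y ranges over [-7, 8], height 15.
Area = 14.5 × 15 = 217.5.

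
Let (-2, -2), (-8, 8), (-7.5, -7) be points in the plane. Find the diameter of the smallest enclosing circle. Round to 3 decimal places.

15.008

Call the three points A, B, C in the order given.
Side lengths²: AB² = 136, AC² = 55.25, BC² = 225.25.
Since BC² = 225.25 ≥ 136 + 55.25 = 191.25, the angle opposite BC is not acute, so the smallest enclosing circle has BC as diameter.
Centre = midpoint of BC = (-7.75, 0.5), r² = 225.25/4 = 56.3125.
Diameter = 2r = 2√(56.3125) ≈ 15.008.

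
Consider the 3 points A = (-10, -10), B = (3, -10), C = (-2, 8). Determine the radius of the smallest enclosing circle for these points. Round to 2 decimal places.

10.22

Side lengths²: AB² = 169, AC² = 388, BC² = 349.
Since AC² = 388 < 349 + 169 = 518, the triangle is acute, so the smallest enclosing circle is the circumcircle.
Circumcentre = (-3.5, -19/9), r² = 33853/324.
r = √(33853/324) ≈ 10.22.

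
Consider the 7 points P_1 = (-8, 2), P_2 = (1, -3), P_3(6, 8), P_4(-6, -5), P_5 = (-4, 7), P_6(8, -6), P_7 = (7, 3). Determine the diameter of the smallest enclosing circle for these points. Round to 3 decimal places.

18.526

The minimum enclosing circle of a finite set is fixed by two of the points (as a diameter) or three (as a circumcircle).
The minimum enclosing circle is determined by three boundary points: P_1, P_3, P_6.
Their circumcentre is (14/13, 2/13) with r² = 14500/169.
The farthest remaining point P_4 is at distance² 12953/169 ≤ 14500/169.
Diameter = 2r = 2√(14500/169) ≈ 18.526.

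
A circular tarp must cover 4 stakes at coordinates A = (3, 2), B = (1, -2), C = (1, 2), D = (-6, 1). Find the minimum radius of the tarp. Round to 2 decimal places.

A smallest enclosing disk is always determined by at most three of the input points on its boundary.
The farthest pair is A–D with squared distance 82. The circle on this segment as diameter has centre (-1.5, 1.5) and r² = 82/4 = 20.5.
Check B: distance² to centre = 18.5 ≤ 20.5, so it lies inside.
All remaining points lie in this disk, and no smaller disk contains both endpoints, so this is the minimum enclosing circle.
r = √(20.5) ≈ 4.53.

4.53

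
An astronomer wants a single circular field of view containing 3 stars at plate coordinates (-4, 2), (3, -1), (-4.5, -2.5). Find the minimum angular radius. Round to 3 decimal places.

Call the three points A, B, C in the order given.
Side lengths²: AB² = 58, AC² = 20.5, BC² = 58.5.
Since BC² = 58.5 < 58 + 20.5 = 78.5, the triangle is acute, so the smallest enclosing circle is the circumcircle.
Circumcentre = (-43/44, -27/44), r² = 15457/968.
r = √(15457/968) ≈ 3.996.

3.996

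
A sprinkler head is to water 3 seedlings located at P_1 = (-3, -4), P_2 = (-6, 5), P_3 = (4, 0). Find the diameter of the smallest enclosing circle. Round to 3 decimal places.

Side lengths²: P_1P_2² = 90, P_1P_3² = 65, P_2P_3² = 125.
Since P_2P_3² = 125 < 90 + 65 = 155, the triangle is acute, so the smallest enclosing circle is the circumcircle.
Circumcentre = (-1.5, 1.5), r² = 32.5.
Diameter = 2r = 2√(32.5) ≈ 11.402.

11.402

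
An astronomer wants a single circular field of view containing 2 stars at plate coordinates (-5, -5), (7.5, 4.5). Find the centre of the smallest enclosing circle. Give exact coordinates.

The smallest circle enclosing two points has them as diameter endpoints.
Centre = midpoint = (1.25, -0.25); r² = |(-5, -5)−(7.5, 4.5)|²/4 = 246.5/4 = 61.625.
Centre = (1.25, -0.25).

(1.25, -0.25)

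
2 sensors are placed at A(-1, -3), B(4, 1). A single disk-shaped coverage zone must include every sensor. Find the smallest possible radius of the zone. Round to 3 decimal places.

The smallest circle enclosing two points has them as diameter endpoints.
Centre = midpoint = (1.5, -1); r² = |AB|²/4 = 41/4 = 10.25.
r = √(10.25) ≈ 3.202.

3.202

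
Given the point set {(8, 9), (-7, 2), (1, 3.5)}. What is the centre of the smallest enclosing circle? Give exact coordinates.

Call the three points A, B, C in the order given.
Side lengths²: AB² = 274, AC² = 79.25, BC² = 66.25.
Since AB² = 274 ≥ 79.25 + 66.25 = 145.5, the angle opposite AB is not acute, so the smallest enclosing circle has AB as diameter.
Centre = midpoint of AB = (0.5, 5.5), r² = 274/4 = 68.5.
Centre = (0.5, 5.5).

(0.5, 5.5)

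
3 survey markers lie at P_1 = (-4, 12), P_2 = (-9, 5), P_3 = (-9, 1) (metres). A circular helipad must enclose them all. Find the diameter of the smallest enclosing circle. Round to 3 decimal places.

Side lengths²: P_1P_2² = 74, P_1P_3² = 146, P_2P_3² = 16.
Since P_1P_3² = 146 ≥ 74 + 16 = 90, the angle opposite P_1P_3 is not acute, so the smallest enclosing circle has P_1P_3 as diameter.
Centre = midpoint of P_1P_3 = (-6.5, 6.5), r² = 146/4 = 36.5.
Diameter = 2r = 2√(36.5) ≈ 12.083.

12.083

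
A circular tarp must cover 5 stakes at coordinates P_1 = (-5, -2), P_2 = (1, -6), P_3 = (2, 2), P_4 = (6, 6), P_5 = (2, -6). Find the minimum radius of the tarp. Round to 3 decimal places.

A smallest enclosing disk is always determined by at most three of the input points on its boundary.
The minimum enclosing circle is determined by three boundary points: P_1, P_4, P_5.
Their circumcentre is (1.3, 0.9) with r² = 48.1.
The farthest remaining point P_2 is at distance² 47.7 ≤ 48.1.
r = √(48.1) ≈ 6.935.

6.935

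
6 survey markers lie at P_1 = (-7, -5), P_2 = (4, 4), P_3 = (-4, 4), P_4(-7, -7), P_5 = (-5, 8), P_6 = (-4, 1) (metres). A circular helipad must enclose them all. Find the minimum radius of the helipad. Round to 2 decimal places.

8.11

A smallest enclosing disk is always determined by at most three of the input points on its boundary.
The minimum enclosing circle is determined by three boundary points: P_2, P_4, P_5.
Their circumcentre is (-81/26, 3/26) with r² = 22213/338.
The farthest remaining point P_1 is at distance² 13945/338 ≤ 22213/338.
r = √(22213/338) ≈ 8.11.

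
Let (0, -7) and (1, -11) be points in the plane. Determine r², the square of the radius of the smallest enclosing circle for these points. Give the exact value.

4.25

The smallest circle enclosing two points has them as diameter endpoints.
Centre = midpoint = (0.5, -9); r² = |(0, -7)−(1, -11)|²/4 = 17/4 = 4.25.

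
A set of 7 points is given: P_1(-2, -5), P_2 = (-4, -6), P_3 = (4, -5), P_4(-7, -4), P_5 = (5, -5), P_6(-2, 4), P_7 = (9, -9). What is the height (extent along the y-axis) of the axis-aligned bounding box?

max y = 4, min y = -9, so height = 13.

13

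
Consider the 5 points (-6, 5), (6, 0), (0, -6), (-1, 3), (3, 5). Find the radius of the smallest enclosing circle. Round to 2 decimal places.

A smallest enclosing disk is always determined by at most three of the input points on its boundary.
The minimum enclosing circle is determined by three boundary points: (-6, 5), (6, 0), (0, -6).
Their circumcentre is (-25/34, 25/34) with r² = 26533/578.
The farthest remaining point (3, 5) is at distance² 18577/578 ≤ 26533/578.
r = √(26533/578) ≈ 6.78.

6.78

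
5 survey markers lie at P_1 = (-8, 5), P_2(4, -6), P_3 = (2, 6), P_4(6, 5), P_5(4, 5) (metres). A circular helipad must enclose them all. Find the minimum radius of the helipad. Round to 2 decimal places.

8.27

The minimum enclosing circle is determined by three boundary points: P_1, P_2, P_4.
Their circumcentre is (-1, 13/22) with r² = 33125/484.
The farthest remaining point P_5 is at distance² 21509/484 ≤ 33125/484.
r = √(33125/484) ≈ 8.27.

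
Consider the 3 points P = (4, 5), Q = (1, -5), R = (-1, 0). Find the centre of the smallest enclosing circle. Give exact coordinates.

Side lengths²: PQ² = 109, PR² = 50, QR² = 29.
Since PQ² = 109 ≥ 50 + 29 = 79, the angle opposite PQ is not acute, so the smallest enclosing circle has PQ as diameter.
Centre = midpoint of PQ = (2.5, 0), r² = 109/4 = 27.25.
Centre = (2.5, 0).

(2.5, 0)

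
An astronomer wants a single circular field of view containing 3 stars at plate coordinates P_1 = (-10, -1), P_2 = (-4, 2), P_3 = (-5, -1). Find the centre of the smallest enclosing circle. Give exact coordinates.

(-7, 0.5)

Side lengths²: P_1P_2² = 45, P_1P_3² = 25, P_2P_3² = 10.
Since P_1P_2² = 45 ≥ 25 + 10 = 35, the angle opposite P_1P_2 is not acute, so the smallest enclosing circle has P_1P_2 as diameter.
Centre = midpoint of P_1P_2 = (-7, 0.5), r² = 45/4 = 11.25.
Centre = (-7, 0.5).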